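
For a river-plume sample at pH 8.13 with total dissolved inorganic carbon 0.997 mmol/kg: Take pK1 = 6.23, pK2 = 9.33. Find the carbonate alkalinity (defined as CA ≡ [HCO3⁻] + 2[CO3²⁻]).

CA = 1.04 mmol/kg

CA = [HCO3⁻] + 2[CO3²⁻] = (α₁ + 2α₂)·DIC
At pH 8.13: [H⁺]/K1 = 10^-1.90 = 0.012589, K2/[H⁺] = 10^-1.20 = 0.063096
α₁ = 1/(1 + 0.012589 + 0.063096) = 1/1.0757 = 0.9296; α₂ = α₁·K2/[H⁺] = 0.05866
α₁ + 2α₂ = 1.0470
CA = 1.0470 × 0.997 = 1.04 mmol/kg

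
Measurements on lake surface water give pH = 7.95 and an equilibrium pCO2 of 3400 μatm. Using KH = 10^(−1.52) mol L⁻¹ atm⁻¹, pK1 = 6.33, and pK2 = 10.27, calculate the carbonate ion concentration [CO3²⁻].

[CO3²⁻] = 0.0205 mmol/L

[CO2*] = KH · pCO2 = 10^(−1.52) × 3400×10^-6 = 1.027×10^-4 mol/L
α₀ = 1/(1 + K1/[H⁺] + K1K2/[H⁺]²) = 1/(1 + 10^+1.62 + 10^-0.70) = 0.02332
DIC = [CO2*]/α₀ = 1.027×10^-4 / 0.02332 = 4.404 mmol/L
[CO3²⁻] = α₂·DIC; α₂ = 0.004652, so [CO3²⁻] = 0.004652 × 4.404 = 0.0205 mmol/L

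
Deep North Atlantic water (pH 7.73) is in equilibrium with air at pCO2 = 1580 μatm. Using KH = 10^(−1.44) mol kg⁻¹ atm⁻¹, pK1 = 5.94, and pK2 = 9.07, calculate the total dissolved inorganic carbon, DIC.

[CO2*] = KH · pCO2 = 10^(−1.44) × 1580×10^-6 = 5.737×10^-5 mol/kg
α₀ = 1/(1 + K1/[H⁺] + K1K2/[H⁺]²) = 1/(1 + 10^+1.79 + 10^+0.45) = 0.01527
DIC = [CO2*]/α₀ = 5.737×10^-5 / 0.01527 = 3.76 mmol/kg

DIC = 3.76 mmol/kg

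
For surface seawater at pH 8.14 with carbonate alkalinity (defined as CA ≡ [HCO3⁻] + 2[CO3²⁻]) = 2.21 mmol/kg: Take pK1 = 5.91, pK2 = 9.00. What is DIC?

CA = [HCO3⁻] + 2[CO3²⁻] = (α₁ + 2α₂)·DIC
At pH 8.14: [H⁺]/K1 = 10^-2.23 = 0.0058884, K2/[H⁺] = 10^-0.86 = 0.13804
α₁ = 1/(1 + 0.0058884 + 0.13804) = 1/1.1439 = 0.8742; α₂ = α₁·K2/[H⁺] = 0.1207
α₁ + 2α₂ = 1.1155
DIC = CA / (α₁ + 2α₂) = 2.21 / 1.1155 = 1.98 mmol/kg

DIC = 1.98 mmol/kg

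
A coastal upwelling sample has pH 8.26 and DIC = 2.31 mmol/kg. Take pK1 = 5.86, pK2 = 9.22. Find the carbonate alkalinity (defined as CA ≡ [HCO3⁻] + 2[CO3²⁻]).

CA = [HCO3⁻] + 2[CO3²⁻] = (α₁ + 2α₂)·DIC
At pH 8.26: [H⁺]/K1 = 10^-2.40 = 0.0039811, K2/[H⁺] = 10^-0.96 = 0.10965
α₁ = 1/(1 + 0.0039811 + 0.10965) = 1/1.1136 = 0.8980; α₂ = α₁·K2/[H⁺] = 0.09846
α₁ + 2α₂ = 1.0949
CA = 1.0949 × 2.31 = 2.53 mmol/kg

CA = 2.53 mmol/kg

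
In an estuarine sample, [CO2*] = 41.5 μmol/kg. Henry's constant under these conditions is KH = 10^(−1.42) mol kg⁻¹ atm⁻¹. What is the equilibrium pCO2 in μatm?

pCO2 = 1090 μatm

KH = 10^(−1.42) = 3.802×10^-2 mol kg⁻¹ atm⁻¹
pCO2 = [CO2*]/KH = 41.5×10^-6 / 3.802×10^-2 = 1.09×10^-3 atm = 1090 μatm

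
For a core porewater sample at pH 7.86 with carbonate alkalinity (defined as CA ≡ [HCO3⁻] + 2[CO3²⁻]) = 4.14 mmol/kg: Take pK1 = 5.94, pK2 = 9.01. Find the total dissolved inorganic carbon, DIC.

DIC = 3.93 mmol/kg

CA = [HCO3⁻] + 2[CO3²⁻] = (α₁ + 2α₂)·DIC
At pH 7.86: [H⁺]/K1 = 10^-1.92 = 0.012023, K2/[H⁺] = 10^-1.15 = 0.070795
α₁ = 1/(1 + 0.012023 + 0.070795) = 1/1.0828 = 0.9235; α₂ = α₁·K2/[H⁺] = 0.06538
α₁ + 2α₂ = 1.0543
DIC = CA / (α₁ + 2α₂) = 4.14 / 1.0543 = 3.93 mmol/kg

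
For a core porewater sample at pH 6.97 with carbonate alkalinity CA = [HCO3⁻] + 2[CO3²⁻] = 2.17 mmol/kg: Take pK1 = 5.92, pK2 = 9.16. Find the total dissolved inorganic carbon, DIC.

CA = [HCO3⁻] + 2[CO3²⁻] = (α₁ + 2α₂)·DIC
At pH 6.97: [H⁺]/K1 = 10^-1.05 = 0.089125, K2/[H⁺] = 10^-2.19 = 0.0064565
α₁ = 1/(1 + 0.089125 + 0.0064565) = 1/1.0956 = 0.9128; α₂ = α₁·K2/[H⁺] = 0.005893
α₁ + 2α₂ = 0.9245
DIC = CA / (α₁ + 2α₂) = 2.17 / 0.9245 = 2.35 mmol/kg

DIC = 2.35 mmol/kg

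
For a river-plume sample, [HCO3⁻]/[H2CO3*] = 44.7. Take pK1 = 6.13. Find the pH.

pH = 7.78

From K1 = [H⁺][HCO3⁻]/[H2CO3*]:  pH = pK1 + log₁₀([HCO3⁻]/[H2CO3*])
log₁₀(44.7) = +1.650
pH = 6.13 + (+1.650) = 7.78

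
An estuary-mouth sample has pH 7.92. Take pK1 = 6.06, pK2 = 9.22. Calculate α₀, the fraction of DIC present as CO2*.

α₀ = 1 / (1 + K1/[H⁺] + K1K2/[H⁺]²) = 1 / (1 + 10^+1.86 + 10^+0.56)
   = 1 / (1 + 72.444 + 3.6308) = 1/77.074 = 0.01297

α₀ = 0.0130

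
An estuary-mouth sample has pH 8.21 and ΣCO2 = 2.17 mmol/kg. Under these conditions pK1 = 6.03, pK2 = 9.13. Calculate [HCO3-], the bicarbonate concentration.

α₁ = 1 / (1 + [H⁺]/K1 + K2/[H⁺]) = 1 / (1 + 10^-2.18 + 10^-0.92)
   = 1 / (1 + 0.0066069 + 0.12023) = 1/1.1268 = 0.8874
[HCO3⁻] = α₁ × DIC = 0.8874 × 2.17 = 1.93 mmol/kg

[HCO3⁻] = 1.93 mmol/kg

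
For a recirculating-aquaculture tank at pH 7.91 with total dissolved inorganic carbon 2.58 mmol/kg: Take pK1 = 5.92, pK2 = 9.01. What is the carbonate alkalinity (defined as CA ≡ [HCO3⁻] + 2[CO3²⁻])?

CA = [HCO3⁻] + 2[CO3²⁻] = (α₁ + 2α₂)·DIC
At pH 7.91: [H⁺]/K1 = 10^-1.99 = 0.010233, K2/[H⁺] = 10^-1.10 = 0.079433
α₁ = 1/(1 + 0.010233 + 0.079433) = 1/1.0897 = 0.9177; α₂ = α₁·K2/[H⁺] = 0.07290
α₁ + 2α₂ = 1.0635
CA = 1.0635 × 2.58 = 2.74 mmol/kg

CA = 2.74 mmol/kg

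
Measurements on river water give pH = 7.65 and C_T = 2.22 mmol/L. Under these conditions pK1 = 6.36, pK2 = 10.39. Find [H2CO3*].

α₀ = 1 / (1 + K1/[H⁺] + K1K2/[H⁺]²) = 1 / (1 + 10^+1.29 + 10^-1.45)
   = 1 / (1 + 19.498 + 0.035481) = 1/20.534 = 0.04870
[CO2*] = α₀ × DIC = 0.04870 × 2.22 = 0.108 mmol/L

[CO2*] = 0.108 mmol/L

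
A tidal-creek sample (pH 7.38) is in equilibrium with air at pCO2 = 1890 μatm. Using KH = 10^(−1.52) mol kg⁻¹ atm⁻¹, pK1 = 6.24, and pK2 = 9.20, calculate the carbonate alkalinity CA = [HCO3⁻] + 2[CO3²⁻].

CA = 0.812 mmol/kg

[CO2*] = KH · pCO2 = 10^(−1.52) × 1890×10^-6 = 5.708×10^-5 mol/kg
α₀ = 1/(1 + K1/[H⁺] + K1K2/[H⁺]²) = 1/(1 + 10^+1.14 + 10^-0.68) = 0.06661
DIC = [CO2*]/α₀ = 5.708×10^-5 / 0.06661 = 0.8569 mmol/kg
CA = (α₁ + 2α₂)·DIC = (0.9195 + 2×0.01392) × 0.8569 = 0.812 mmol/kg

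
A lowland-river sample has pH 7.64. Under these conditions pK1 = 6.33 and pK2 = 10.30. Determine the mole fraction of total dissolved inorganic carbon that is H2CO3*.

α₀ = 0.0466

α₀ = 1 / (1 + K1/[H⁺] + K1K2/[H⁺]²) = 1 / (1 + 10^+1.31 + 10^-1.35)
   = 1 / (1 + 20.417 + 0.044668) = 1/21.462 = 0.04659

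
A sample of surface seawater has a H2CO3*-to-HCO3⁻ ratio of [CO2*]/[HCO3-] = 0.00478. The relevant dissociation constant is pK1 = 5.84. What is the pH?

pH = 8.16

From K1 = [H⁺][HCO3-]/[CO2*]:  pH = pK1 − log₁₀([CO2*]/[HCO3-])
log₁₀(0.00478) = -2.321
pH = 5.84 − (-2.321) = 8.16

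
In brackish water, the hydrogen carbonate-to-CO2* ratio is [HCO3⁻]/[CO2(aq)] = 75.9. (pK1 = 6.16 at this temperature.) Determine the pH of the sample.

pH = 8.04

From K1 = [H⁺][HCO3⁻]/[CO2(aq)]:  pH = pK1 + log₁₀([HCO3⁻]/[CO2(aq)])
log₁₀(75.9) = +1.880
pH = 6.16 + (+1.880) = 8.04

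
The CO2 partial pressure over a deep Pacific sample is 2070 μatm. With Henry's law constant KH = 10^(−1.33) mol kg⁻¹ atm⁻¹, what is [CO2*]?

[CO2*] = 96.8 μmol/kg

KH = 10^(−1.33) = 4.677×10^-2 mol kg⁻¹ atm⁻¹
[CO2*] = KH · pCO2 = 4.677×10^-2 × 2070×10^-6 atm = 9.68×10^-5 mol/kg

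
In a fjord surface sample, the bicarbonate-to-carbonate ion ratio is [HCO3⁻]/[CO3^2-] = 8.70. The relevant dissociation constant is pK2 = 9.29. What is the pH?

From K2 = [H⁺][CO3^2-]/[HCO3⁻]:  pH = pK2 − log₁₀([HCO3⁻]/[CO3^2-])
log₁₀(8.70) = +0.940
pH = 9.29 − (+0.940) = 8.35

pH = 8.35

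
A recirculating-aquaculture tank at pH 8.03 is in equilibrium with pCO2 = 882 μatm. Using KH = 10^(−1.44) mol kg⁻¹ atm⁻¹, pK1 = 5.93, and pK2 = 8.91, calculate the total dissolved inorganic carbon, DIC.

DIC = 4.59 mmol/kg

[CO2*] = KH · pCO2 = 10^(−1.44) × 882×10^-6 = 3.202×10^-5 mol/kg
α₀ = 1/(1 + K1/[H⁺] + K1K2/[H⁺]²) = 1/(1 + 10^+2.10 + 10^+1.22) = 0.006969
DIC = [CO2*]/α₀ = 3.202×10^-5 / 0.006969 = 4.59 mmol/kg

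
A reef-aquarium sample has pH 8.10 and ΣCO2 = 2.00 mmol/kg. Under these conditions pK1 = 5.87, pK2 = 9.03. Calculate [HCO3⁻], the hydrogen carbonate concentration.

[HCO3⁻] = 1.78 mmol/kg

α₁ = 1 / (1 + [H⁺]/K1 + K2/[H⁺]) = 1 / (1 + 10^-2.23 + 10^-0.93)
   = 1 / (1 + 0.0058884 + 0.11749) = 1/1.1234 = 0.8902
[HCO3⁻] = α₁ × DIC = 0.8902 × 2.00 = 1.78 mmol/kg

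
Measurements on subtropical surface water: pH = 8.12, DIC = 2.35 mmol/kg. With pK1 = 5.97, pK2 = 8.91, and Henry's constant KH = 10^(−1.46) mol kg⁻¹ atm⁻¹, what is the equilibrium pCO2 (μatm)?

α₀ = 1 / (1 + K1/[H⁺] + K1K2/[H⁺]²) = 1 / (1 + 10^+2.15 + 10^+1.36)
   = 1 / (1 + 141.25 + 22.909) = 1/165.16 = 0.006055
[CO2*] = α₀ × DIC = 0.006055 × 2.35 = 0.01423 mmol/kg = 14.23 μmol/kg
pCO2 = [CO2*]/KH = 1.423×10^-5 / 3.467×10^-2 = 410 μatm

pCO2 = 410 μatm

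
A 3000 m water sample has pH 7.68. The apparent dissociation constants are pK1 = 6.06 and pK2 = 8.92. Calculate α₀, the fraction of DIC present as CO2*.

α₀ = 0.0222

α₀ = 1 / (1 + K1/[H⁺] + K1K2/[H⁺]²) = 1 / (1 + 10^+1.62 + 10^+0.38)
   = 1 / (1 + 41.687 + 2.3988) = 1/45.086 = 0.02218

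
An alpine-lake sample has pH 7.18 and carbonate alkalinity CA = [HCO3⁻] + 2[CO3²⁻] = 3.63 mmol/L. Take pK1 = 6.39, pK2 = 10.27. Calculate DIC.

DIC = 4.21 mmol/L

CA = [HCO3⁻] + 2[CO3²⁻] = (α₁ + 2α₂)·DIC
At pH 7.18: [H⁺]/K1 = 10^-0.79 = 0.16218, K2/[H⁺] = 10^-3.09 = 0.00081283
α₁ = 1/(1 + 0.16218 + 0.00081283) = 1/1.1630 = 0.8598; α₂ = α₁·K2/[H⁺] = 0.0006989
α₁ + 2α₂ = 0.8612
DIC = CA / (α₁ + 2α₂) = 3.63 / 0.8612 = 4.21 mmol/L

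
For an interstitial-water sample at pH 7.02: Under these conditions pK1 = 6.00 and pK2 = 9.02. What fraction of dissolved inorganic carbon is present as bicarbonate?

α₁ = 1 / (1 + [H⁺]/K1 + K2/[H⁺]) = 1 / (1 + 10^-1.02 + 10^-2.00)
   = 1 / (1 + 0.095499 + 0.010000) = 1/1.1055 = 0.9046

α₁ = 0.905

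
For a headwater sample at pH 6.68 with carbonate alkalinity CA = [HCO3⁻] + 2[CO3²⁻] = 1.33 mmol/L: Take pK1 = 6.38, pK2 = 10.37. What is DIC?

CA = [HCO3⁻] + 2[CO3²⁻] = (α₁ + 2α₂)·DIC
At pH 6.68: [H⁺]/K1 = 10^-0.30 = 0.50119, K2/[H⁺] = 10^-3.69 = 0.00020417
α₁ = 1/(1 + 0.50119 + 0.00020417) = 1/1.5014 = 0.6660; α₂ = α₁·K2/[H⁺] = 0.0001360
α₁ + 2α₂ = 0.6663
DIC = CA / (α₁ + 2α₂) = 1.33 / 0.6663 = 2.00 mmol/L

DIC = 2.00 mmol/L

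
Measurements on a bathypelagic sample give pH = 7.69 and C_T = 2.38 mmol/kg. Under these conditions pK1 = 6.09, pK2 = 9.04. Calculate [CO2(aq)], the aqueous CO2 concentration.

α₀ = 1 / (1 + K1/[H⁺] + K1K2/[H⁺]²) = 1 / (1 + 10^+1.60 + 10^+0.25)
   = 1 / (1 + 39.811 + 1.7783) = 1/42.589 = 0.02348
[CO2*] = α₀ × DIC = 0.02348 × 2.38 = 0.0559 mmol/kg

[CO2*] = 0.0559 mmol/kg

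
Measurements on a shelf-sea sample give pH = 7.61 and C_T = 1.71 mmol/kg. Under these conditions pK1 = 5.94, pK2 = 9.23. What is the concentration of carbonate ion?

α₂ = 1 / (1 + [H⁺]/K2 + [H⁺]²/(K1K2)) = 1 / (1 + 10^+1.62 + 10^-0.05)
   = 1 / (1 + 41.687 + 0.89125) = 1/43.578 = 0.02295
[CO3²⁻] = α₂ × DIC = 0.02295 × 1.71 = 0.0392 mmol/kg

[CO3²⁻] = 0.0392 mmol/kg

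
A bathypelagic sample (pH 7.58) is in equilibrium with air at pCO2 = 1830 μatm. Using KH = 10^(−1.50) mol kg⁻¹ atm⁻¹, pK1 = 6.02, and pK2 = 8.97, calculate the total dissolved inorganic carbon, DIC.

DIC = 2.24 mmol/kg

[CO2*] = KH · pCO2 = 10^(−1.50) × 1830×10^-6 = 5.787×10^-5 mol/kg
α₀ = 1/(1 + K1/[H⁺] + K1K2/[H⁺]²) = 1/(1 + 10^+1.56 + 10^+0.17) = 0.02578
DIC = [CO2*]/α₀ = 5.787×10^-5 / 0.02578 = 2.24 mmol/kg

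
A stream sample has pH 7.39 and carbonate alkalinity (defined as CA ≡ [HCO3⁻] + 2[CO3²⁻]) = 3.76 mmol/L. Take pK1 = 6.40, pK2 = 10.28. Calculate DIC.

DIC = 4.14 mmol/L

CA = [HCO3⁻] + 2[CO3²⁻] = (α₁ + 2α₂)·DIC
At pH 7.39: [H⁺]/K1 = 10^-0.99 = 0.10233, K2/[H⁺] = 10^-2.89 = 0.0012882
α₁ = 1/(1 + 0.10233 + 0.0012882) = 1/1.1036 = 0.9061; α₂ = α₁·K2/[H⁺] = 0.001167
α₁ + 2α₂ = 0.9084
DIC = CA / (α₁ + 2α₂) = 3.76 / 0.9084 = 4.14 mmol/L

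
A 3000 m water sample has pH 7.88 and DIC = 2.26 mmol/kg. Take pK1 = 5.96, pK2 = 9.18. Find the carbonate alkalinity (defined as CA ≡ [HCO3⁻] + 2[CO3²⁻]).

CA = [HCO3⁻] + 2[CO3²⁻] = (α₁ + 2α₂)·DIC
At pH 7.88: [H⁺]/K1 = 10^-1.92 = 0.012023, K2/[H⁺] = 10^-1.30 = 0.050119
α₁ = 1/(1 + 0.012023 + 0.050119) = 1/1.0621 = 0.9415; α₂ = α₁·K2/[H⁺] = 0.04719
α₁ + 2α₂ = 1.0359
CA = 1.0359 × 2.26 = 2.34 mmol/kg

CA = 2.34 mmol/kg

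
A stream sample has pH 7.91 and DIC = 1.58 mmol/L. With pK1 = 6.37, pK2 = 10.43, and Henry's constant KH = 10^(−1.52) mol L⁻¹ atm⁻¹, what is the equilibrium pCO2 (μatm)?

α₀ = 1 / (1 + K1/[H⁺] + K1K2/[H⁺]²) = 1 / (1 + 10^+1.54 + 10^-0.98)
   = 1 / (1 + 34.674 + 0.10471) = 1/35.778 = 0.02795
[CO2*] = α₀ × DIC = 0.02795 × 1.58 = 0.04416 mmol/L
pCO2 = [CO2*]/KH = 4.416×10^-5 / 3.020×10^-2 = 1460 μatm

pCO2 = 1460 μatm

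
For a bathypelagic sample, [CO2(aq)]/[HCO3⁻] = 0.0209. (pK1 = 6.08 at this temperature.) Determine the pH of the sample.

pH = 7.76

From K1 = [H⁺][HCO3⁻]/[CO2(aq)]:  pH = pK1 − log₁₀([CO2(aq)]/[HCO3⁻])
log₁₀(0.0209) = -1.680
pH = 6.08 − (-1.680) = 7.76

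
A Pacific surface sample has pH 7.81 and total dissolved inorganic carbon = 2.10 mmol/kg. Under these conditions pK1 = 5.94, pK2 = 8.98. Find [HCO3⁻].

[HCO3⁻] = 1.94 mmol/kg

α₁ = 1 / (1 + [H⁺]/K1 + K2/[H⁺]) = 1 / (1 + 10^-1.87 + 10^-1.17)
   = 1 / (1 + 0.013490 + 0.067608) = 1/1.0811 = 0.9250
[HCO3⁻] = α₁ × DIC = 0.9250 × 2.10 = 1.94 mmol/kg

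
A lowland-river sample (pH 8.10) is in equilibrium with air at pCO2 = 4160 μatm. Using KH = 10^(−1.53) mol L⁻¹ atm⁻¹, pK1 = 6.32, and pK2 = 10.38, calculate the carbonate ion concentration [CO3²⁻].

[CO2*] = KH · pCO2 = 10^(−1.53) × 4160×10^-6 = 1.228×10^-4 mol/L
α₀ = 1/(1 + K1/[H⁺] + K1K2/[H⁺]²) = 1/(1 + 10^+1.78 + 10^-0.50) = 0.01624
DIC = [CO2*]/α₀ = 1.228×10^-4 / 0.01624 = 7.559 mmol/L
[CO3²⁻] = α₂·DIC; α₂ = 0.005136, so [CO3²⁻] = 0.005136 × 7.559 = 0.0388 mmol/L

[CO3²⁻] = 0.0388 mmol/L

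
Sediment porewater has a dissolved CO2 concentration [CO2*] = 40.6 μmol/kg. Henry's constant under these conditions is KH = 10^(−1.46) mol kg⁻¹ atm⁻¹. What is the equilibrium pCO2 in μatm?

KH = 10^(−1.46) = 3.467×10^-2 mol kg⁻¹ atm⁻¹
pCO2 = [CO2*]/KH = 40.6×10^-6 / 3.467×10^-2 = 1.17×10^-3 atm = 1170 μatm

pCO2 = 1170 μatm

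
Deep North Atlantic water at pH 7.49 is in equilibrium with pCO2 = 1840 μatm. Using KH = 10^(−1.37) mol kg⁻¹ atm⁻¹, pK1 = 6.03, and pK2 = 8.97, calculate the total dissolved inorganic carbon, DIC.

DIC = 2.42 mmol/kg

[CO2*] = KH · pCO2 = 10^(−1.37) × 1840×10^-6 = 7.849×10^-5 mol/kg
α₀ = 1/(1 + K1/[H⁺] + K1K2/[H⁺]²) = 1/(1 + 10^+1.46 + 10^-0.02) = 0.03247
DIC = [CO2*]/α₀ = 7.849×10^-5 / 0.03247 = 2.42 mmol/kg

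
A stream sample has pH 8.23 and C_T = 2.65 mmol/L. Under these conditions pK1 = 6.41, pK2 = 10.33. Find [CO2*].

[CO2*] = 0.0392 mmol/L

α₀ = 1 / (1 + K1/[H⁺] + K1K2/[H⁺]²) = 1 / (1 + 10^+1.82 + 10^-0.28)
   = 1 / (1 + 66.069 + 0.52481) = 1/67.594 = 0.01479
[CO2*] = α₀ × DIC = 0.01479 × 2.65 = 0.0392 mmol/L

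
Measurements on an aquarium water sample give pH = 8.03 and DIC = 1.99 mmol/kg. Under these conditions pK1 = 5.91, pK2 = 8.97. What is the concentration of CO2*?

[CO2*] = 13.4 μmol/kg

α₀ = 1 / (1 + K1/[H⁺] + K1K2/[H⁺]²) = 1 / (1 + 10^+2.12 + 10^+1.18)
   = 1 / (1 + 131.83 + 15.136) = 1/147.96 = 0.006759
[CO2*] = α₀ × DIC = 0.006759 × 1.99 = 0.0134 mmol/kg = 13.4 μmol/kg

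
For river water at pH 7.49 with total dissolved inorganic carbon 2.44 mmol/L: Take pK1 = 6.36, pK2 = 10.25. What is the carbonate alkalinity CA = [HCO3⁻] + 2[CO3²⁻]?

CA = [HCO3⁻] + 2[CO3²⁻] = (α₁ + 2α₂)·DIC
At pH 7.49: [H⁺]/K1 = 10^-1.13 = 0.074131, K2/[H⁺] = 10^-2.76 = 0.0017378
α₁ = 1/(1 + 0.074131 + 0.0017378) = 1/1.0759 = 0.9295; α₂ = α₁·K2/[H⁺] = 0.001615
α₁ + 2α₂ = 0.9327
CA = 0.9327 × 2.44 = 2.28 mmol/L

CA = 2.28 mmol/L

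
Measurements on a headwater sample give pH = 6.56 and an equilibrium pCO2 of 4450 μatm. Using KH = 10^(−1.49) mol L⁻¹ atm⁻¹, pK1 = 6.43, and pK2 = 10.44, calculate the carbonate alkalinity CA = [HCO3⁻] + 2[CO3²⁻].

CA = 0.194 mmol/L

[CO2*] = KH · pCO2 = 10^(−1.49) × 4450×10^-6 = 1.440×10^-4 mol/L
α₀ = 1/(1 + K1/[H⁺] + K1K2/[H⁺]²) = 1/(1 + 10^+0.13 + 10^-3.75) = 0.4257
DIC = [CO2*]/α₀ = 1.440×10^-4 / 0.4257 = 0.3383 mmol/L
CA = (α₁ + 2α₂)·DIC = (0.5742 + 2×7.570×10^-5) × 0.3383 = 0.194 mmol/L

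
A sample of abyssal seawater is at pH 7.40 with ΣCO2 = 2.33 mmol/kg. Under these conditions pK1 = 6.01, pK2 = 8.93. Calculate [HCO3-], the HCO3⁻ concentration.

α₁ = 1 / (1 + [H⁺]/K1 + K2/[H⁺]) = 1 / (1 + 10^-1.39 + 10^-1.53)
   = 1 / (1 + 0.040738 + 0.029512) = 1/1.0703 = 0.9344
[HCO3⁻] = α₁ × DIC = 0.9344 × 2.33 = 2.18 mmol/kg

[HCO3⁻] = 2.18 mmol/kg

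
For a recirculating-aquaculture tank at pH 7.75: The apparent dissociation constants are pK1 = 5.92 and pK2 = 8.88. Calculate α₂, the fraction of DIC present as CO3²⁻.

α₂ = 0.0681

α₂ = 1 / (1 + [H⁺]/K2 + [H⁺]²/(K1K2)) = 1 / (1 + 10^+1.13 + 10^-0.70)
   = 1 / (1 + 13.490 + 0.19953) = 1/14.689 = 0.06808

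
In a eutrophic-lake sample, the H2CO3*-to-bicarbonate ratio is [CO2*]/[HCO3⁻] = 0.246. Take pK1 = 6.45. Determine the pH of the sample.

pH = 7.06

From K1 = [H⁺][HCO3⁻]/[CO2*]:  pH = pK1 − log₁₀([CO2*]/[HCO3⁻])
log₁₀(0.246) = -0.609
pH = 6.45 − (-0.609) = 7.06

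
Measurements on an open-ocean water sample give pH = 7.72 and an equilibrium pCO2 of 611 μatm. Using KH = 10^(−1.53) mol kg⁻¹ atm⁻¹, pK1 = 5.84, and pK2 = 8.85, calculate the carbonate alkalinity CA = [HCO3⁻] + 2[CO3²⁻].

[CO2*] = KH · pCO2 = 10^(−1.53) × 611×10^-6 = 1.803×10^-5 mol/kg
α₀ = 1/(1 + K1/[H⁺] + K1K2/[H⁺]²) = 1/(1 + 10^+1.88 + 10^+0.75) = 0.01212
DIC = [CO2*]/α₀ = 1.803×10^-5 / 0.01212 = 1.487 mmol/kg
CA = (α₁ + 2α₂)·DIC = (0.9197 + 2×0.06818) × 1.487 = 1.57 mmol/kg

CA = 1.57 mmol/kg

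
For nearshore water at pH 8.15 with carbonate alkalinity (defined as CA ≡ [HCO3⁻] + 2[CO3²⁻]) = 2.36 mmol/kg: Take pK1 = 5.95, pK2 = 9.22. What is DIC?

CA = [HCO3⁻] + 2[CO3²⁻] = (α₁ + 2α₂)·DIC
At pH 8.15: [H⁺]/K1 = 10^-2.20 = 0.0063096, K2/[H⁺] = 10^-1.07 = 0.085114
α₁ = 1/(1 + 0.0063096 + 0.085114) = 1/1.0914 = 0.9162; α₂ = α₁·K2/[H⁺] = 0.07798
α₁ + 2α₂ = 1.0722
DIC = CA / (α₁ + 2α₂) = 2.36 / 1.0722 = 2.20 mmol/kg

DIC = 2.20 mmol/kg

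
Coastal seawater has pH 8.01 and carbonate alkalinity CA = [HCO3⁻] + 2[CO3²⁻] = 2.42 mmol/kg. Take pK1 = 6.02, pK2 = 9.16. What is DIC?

DIC = 2.29 mmol/kg

CA = [HCO3⁻] + 2[CO3²⁻] = (α₁ + 2α₂)·DIC
At pH 8.01: [H⁺]/K1 = 10^-1.99 = 0.010233, K2/[H⁺] = 10^-1.15 = 0.070795
α₁ = 1/(1 + 0.010233 + 0.070795) = 1/1.0810 = 0.9250; α₂ = α₁·K2/[H⁺] = 0.06549
α₁ + 2α₂ = 1.0560
DIC = CA / (α₁ + 2α₂) = 2.42 / 1.0560 = 2.29 mmol/kg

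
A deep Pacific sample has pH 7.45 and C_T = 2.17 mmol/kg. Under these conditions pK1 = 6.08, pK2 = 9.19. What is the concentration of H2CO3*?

α₀ = 1 / (1 + K1/[H⁺] + K1K2/[H⁺]²) = 1 / (1 + 10^+1.37 + 10^-0.37)
   = 1 / (1 + 23.442 + 0.42658) = 1/24.869 = 0.04021
[CO2*] = α₀ × DIC = 0.04021 × 2.17 = 0.0873 mmol/kg

[CO2*] = 0.0873 mmol/kg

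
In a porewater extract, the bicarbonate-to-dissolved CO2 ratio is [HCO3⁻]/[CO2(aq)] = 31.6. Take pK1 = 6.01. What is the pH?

pH = 7.51

From K1 = [H⁺][HCO3⁻]/[CO2(aq)]:  pH = pK1 + log₁₀([HCO3⁻]/[CO2(aq)])
log₁₀(31.6) = +1.500
pH = 6.01 + (+1.500) = 7.51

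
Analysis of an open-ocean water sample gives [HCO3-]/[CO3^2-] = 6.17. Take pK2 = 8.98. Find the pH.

From K2 = [H⁺][CO3^2-]/[HCO3-]:  pH = pK2 − log₁₀([HCO3-]/[CO3^2-])
log₁₀(6.17) = +0.790
pH = 8.98 − (+0.790) = 8.19

pH = 8.19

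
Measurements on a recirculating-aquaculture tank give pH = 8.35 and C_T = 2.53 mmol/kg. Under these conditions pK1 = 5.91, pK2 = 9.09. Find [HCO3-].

[HCO3⁻] = 2.13 mmol/kg

α₁ = 1 / (1 + [H⁺]/K1 + K2/[H⁺]) = 1 / (1 + 10^-2.44 + 10^-0.74)
   = 1 / (1 + 0.0036308 + 0.18197) = 1/1.1856 = 0.8435
[HCO3⁻] = α₁ × DIC = 0.8435 × 2.53 = 2.13 mmol/kg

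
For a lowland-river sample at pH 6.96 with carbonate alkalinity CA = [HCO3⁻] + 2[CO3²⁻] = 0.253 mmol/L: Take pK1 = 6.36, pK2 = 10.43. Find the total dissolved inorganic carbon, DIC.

CA = [HCO3⁻] + 2[CO3²⁻] = (α₁ + 2α₂)·DIC
At pH 6.96: [H⁺]/K1 = 10^-0.60 = 0.25119, K2/[H⁺] = 10^-3.47 = 0.00033884
α₁ = 1/(1 + 0.25119 + 0.00033884) = 1/1.2515 = 0.7990; α₂ = α₁·K2/[H⁺] = 0.0002707
α₁ + 2α₂ = 0.7996
DIC = CA / (α₁ + 2α₂) = 0.253 / 0.7996 = 0.316 mmol/L

DIC = 0.316 mmol/L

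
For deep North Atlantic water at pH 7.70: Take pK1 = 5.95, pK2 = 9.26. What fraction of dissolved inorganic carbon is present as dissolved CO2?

α₀ = 1 / (1 + K1/[H⁺] + K1K2/[H⁺]²) = 1 / (1 + 10^+1.75 + 10^+0.19)
   = 1 / (1 + 56.234 + 1.5488) = 1/58.783 = 0.01701

α₀ = 0.0170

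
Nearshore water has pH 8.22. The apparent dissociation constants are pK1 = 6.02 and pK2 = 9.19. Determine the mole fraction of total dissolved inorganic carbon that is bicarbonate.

α₁ = 1 / (1 + [H⁺]/K1 + K2/[H⁺]) = 1 / (1 + 10^-2.20 + 10^-0.97)
   = 1 / (1 + 0.0063096 + 0.10715) = 1/1.1135 = 0.8981

α₁ = 0.898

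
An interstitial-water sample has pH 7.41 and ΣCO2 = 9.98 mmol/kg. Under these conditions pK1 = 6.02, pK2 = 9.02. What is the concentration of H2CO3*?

α₀ = 1 / (1 + K1/[H⁺] + K1K2/[H⁺]²) = 1 / (1 + 10^+1.39 + 10^-0.22)
   = 1 / (1 + 24.547 + 0.60256) = 1/26.150 = 0.03824
[CO2*] = α₀ × DIC = 0.03824 × 9.98 = 0.382 mmol/kg

[CO2*] = 0.382 mmol/kg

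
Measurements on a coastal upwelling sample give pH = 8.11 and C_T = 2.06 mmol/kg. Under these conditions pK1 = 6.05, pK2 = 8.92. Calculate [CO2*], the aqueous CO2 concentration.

α₀ = 1 / (1 + K1/[H⁺] + K1K2/[H⁺]²) = 1 / (1 + 10^+2.06 + 10^+1.25)
   = 1 / (1 + 114.82 + 17.783) = 1/133.60 = 0.007485
[CO2*] = α₀ × DIC = 0.007485 × 2.06 = 0.0154 mmol/kg = 15.4 μmol/kg

[CO2*] = 15.4 μmol/kg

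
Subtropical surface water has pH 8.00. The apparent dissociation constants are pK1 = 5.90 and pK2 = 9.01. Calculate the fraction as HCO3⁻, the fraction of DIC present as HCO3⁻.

α₁ = 1 / (1 + [H⁺]/K1 + K2/[H⁺]) = 1 / (1 + 10^-2.10 + 10^-1.01)
   = 1 / (1 + 0.0079433 + 0.097724) = 1/1.1057 = 0.9044

α₁ = 0.904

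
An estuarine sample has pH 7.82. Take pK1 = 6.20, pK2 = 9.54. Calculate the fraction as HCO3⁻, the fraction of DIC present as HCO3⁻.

α₁ = 1 / (1 + [H⁺]/K1 + K2/[H⁺]) = 1 / (1 + 10^-1.62 + 10^-1.72)
   = 1 / (1 + 0.023988 + 0.019055) = 1/1.0430 = 0.9587

α₁ = 0.959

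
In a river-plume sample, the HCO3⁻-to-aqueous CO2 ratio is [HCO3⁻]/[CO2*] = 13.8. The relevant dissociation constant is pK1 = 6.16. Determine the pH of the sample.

From K1 = [H⁺][HCO3⁻]/[CO2*]:  pH = pK1 + log₁₀([HCO3⁻]/[CO2*])
log₁₀(13.8) = +1.140
pH = 6.16 + (+1.140) = 7.30

pH = 7.30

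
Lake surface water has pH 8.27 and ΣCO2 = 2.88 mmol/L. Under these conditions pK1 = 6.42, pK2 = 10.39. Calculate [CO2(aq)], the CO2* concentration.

[CO2*] = 0.0398 mmol/L

α₀ = 1 / (1 + K1/[H⁺] + K1K2/[H⁺]²) = 1 / (1 + 10^+1.85 + 10^-0.27)
   = 1 / (1 + 70.795 + 0.53703) = 1/72.332 = 0.01383
[CO2*] = α₀ × DIC = 0.01383 × 2.88 = 0.0398 mmol/L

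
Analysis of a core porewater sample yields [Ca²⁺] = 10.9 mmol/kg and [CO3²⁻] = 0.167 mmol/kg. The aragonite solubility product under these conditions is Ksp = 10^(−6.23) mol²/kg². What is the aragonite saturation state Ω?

Ω = 3.09

Ksp = 10^(−6.23) = 5.888×10^-7
Ω = [Ca²⁺][CO3²⁻]/Ksp = (10.9×10^-3)(0.167×10^-3) / 5.888×10^-7 = 3.09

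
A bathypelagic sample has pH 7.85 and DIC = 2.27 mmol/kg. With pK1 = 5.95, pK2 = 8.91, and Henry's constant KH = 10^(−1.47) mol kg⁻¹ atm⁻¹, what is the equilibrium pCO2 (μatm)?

α₀ = 1 / (1 + K1/[H⁺] + K1K2/[H⁺]²) = 1 / (1 + 10^+1.90 + 10^+0.84)
   = 1 / (1 + 79.433 + 6.9183) = 1/87.351 = 0.01145
[CO2*] = α₀ × DIC = 0.01145 × 2.27 = 0.02599 mmol/kg
pCO2 = [CO2*]/KH = 2.599×10^-5 / 3.388×10^-2 = 767 μatm

pCO2 = 767 μatm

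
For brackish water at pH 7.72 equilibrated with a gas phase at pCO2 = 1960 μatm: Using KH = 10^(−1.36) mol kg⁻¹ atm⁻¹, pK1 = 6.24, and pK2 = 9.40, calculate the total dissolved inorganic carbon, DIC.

[CO2*] = KH · pCO2 = 10^(−1.36) × 1960×10^-6 = 8.556×10^-5 mol/kg
α₀ = 1/(1 + K1/[H⁺] + K1K2/[H⁺]²) = 1/(1 + 10^+1.48 + 10^-0.20) = 0.03142
DIC = [CO2*]/α₀ = 8.556×10^-5 / 0.03142 = 2.72 mmol/kg

DIC = 2.72 mmol/kg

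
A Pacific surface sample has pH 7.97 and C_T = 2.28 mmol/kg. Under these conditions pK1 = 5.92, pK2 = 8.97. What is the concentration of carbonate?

α₂ = 1 / (1 + [H⁺]/K2 + [H⁺]²/(K1K2)) = 1 / (1 + 10^+1.00 + 10^-1.05)
   = 1 / (1 + 10.000 + 0.089125) = 1/11.089 = 0.09018
[CO3²⁻] = α₂ × DIC = 0.09018 × 2.28 = 0.206 mmol/kg

[CO3²⁻] = 0.206 mmol/kg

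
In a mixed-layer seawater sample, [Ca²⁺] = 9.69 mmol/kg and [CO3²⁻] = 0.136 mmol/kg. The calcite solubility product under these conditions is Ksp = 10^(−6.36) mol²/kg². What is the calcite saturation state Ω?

Ksp = 10^(−6.36) = 4.365×10^-7
Ω = [Ca²⁺][CO3²⁻]/Ksp = (9.69×10^-3)(0.136×10^-3) / 4.365×10^-7 = 3.02

Ω = 3.02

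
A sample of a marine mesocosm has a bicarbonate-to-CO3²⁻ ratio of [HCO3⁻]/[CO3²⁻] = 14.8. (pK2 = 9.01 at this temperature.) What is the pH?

pH = 7.84

From K2 = [H⁺][CO3²⁻]/[HCO3⁻]:  pH = pK2 − log₁₀([HCO3⁻]/[CO3²⁻])
log₁₀(14.8) = +1.170
pH = 9.01 − (+1.170) = 7.84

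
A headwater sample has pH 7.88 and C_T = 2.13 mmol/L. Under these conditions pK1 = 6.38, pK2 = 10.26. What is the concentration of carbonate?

α₂ = 1 / (1 + [H⁺]/K2 + [H⁺]²/(K1K2)) = 1 / (1 + 10^+2.38 + 10^+0.88)
   = 1 / (1 + 239.88 + 7.5858) = 1/248.47 = 0.004025
[CO3²⁻] = α₂ × DIC = 0.004025 × 2.13 = 0.00857 mmol/L = 8.57 μmol/L

[CO3²⁻] = 8.57 μmol/L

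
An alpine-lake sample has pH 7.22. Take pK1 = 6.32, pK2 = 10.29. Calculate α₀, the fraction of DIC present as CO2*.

α₀ = 1 / (1 + K1/[H⁺] + K1K2/[H⁺]²) = 1 / (1 + 10^+0.90 + 10^-2.17)
   = 1 / (1 + 7.9433 + 0.0067608) = 1/8.9500 = 0.1117

α₀ = 0.112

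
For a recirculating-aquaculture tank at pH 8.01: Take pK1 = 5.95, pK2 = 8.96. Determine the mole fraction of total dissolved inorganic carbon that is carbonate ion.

α₂ = 1 / (1 + [H⁺]/K2 + [H⁺]²/(K1K2)) = 1 / (1 + 10^+0.95 + 10^-1.11)
   = 1 / (1 + 8.9125 + 0.077625) = 1/9.9901 = 0.1001

α₂ = 0.100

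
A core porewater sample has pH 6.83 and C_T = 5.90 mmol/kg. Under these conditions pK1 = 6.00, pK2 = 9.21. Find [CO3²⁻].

α₂ = 1 / (1 + [H⁺]/K2 + [H⁺]²/(K1K2)) = 1 / (1 + 10^+2.38 + 10^+1.55)
   = 1 / (1 + 239.88 + 35.481) = 1/276.36 = 0.003618
[CO3²⁻] = α₂ × DIC = 0.003618 × 5.90 = 0.0213 mmol/kg

[CO3²⁻] = 0.0213 mmol/kg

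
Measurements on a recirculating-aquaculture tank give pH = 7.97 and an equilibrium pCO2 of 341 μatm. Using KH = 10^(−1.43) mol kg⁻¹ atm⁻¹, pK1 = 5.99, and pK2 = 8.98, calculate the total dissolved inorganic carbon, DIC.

[CO2*] = KH · pCO2 = 10^(−1.43) × 341×10^-6 = 1.267×10^-5 mol/kg
α₀ = 1/(1 + K1/[H⁺] + K1K2/[H⁺]²) = 1/(1 + 10^+1.98 + 10^+0.97) = 0.009449
DIC = [CO2*]/α₀ = 1.267×10^-5 / 0.009449 = 1.34 mmol/kg

DIC = 1.34 mmol/kg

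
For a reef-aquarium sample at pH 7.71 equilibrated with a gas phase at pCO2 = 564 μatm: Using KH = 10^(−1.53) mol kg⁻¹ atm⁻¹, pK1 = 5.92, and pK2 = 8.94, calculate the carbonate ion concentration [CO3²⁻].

[CO3²⁻] = 0.0604 mmol/kg

[CO2*] = KH · pCO2 = 10^(−1.53) × 564×10^-6 = 1.664×10^-5 mol/kg
α₀ = 1/(1 + K1/[H⁺] + K1K2/[H⁺]²) = 1/(1 + 10^+1.79 + 10^+0.56) = 0.01509
DIC = [CO2*]/α₀ = 1.664×10^-5 / 0.01509 = 1.103 mmol/kg
[CO3²⁻] = α₂·DIC; α₂ = 0.05477, so [CO3²⁻] = 0.05477 × 1.103 = 0.0604 mmol/kg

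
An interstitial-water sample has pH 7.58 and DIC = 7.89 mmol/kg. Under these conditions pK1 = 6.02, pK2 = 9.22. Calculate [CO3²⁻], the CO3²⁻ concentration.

[CO3²⁻] = 0.172 mmol/kg

α₂ = 1 / (1 + [H⁺]/K2 + [H⁺]²/(K1K2)) = 1 / (1 + 10^+1.64 + 10^+0.08)
   = 1 / (1 + 43.652 + 1.2023) = 1/45.854 = 0.02181
[CO3²⁻] = α₂ × DIC = 0.02181 × 7.89 = 0.172 mmol/kg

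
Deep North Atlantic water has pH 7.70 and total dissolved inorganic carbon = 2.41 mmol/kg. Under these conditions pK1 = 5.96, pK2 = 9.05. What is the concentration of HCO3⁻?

α₁ = 1 / (1 + [H⁺]/K1 + K2/[H⁺]) = 1 / (1 + 10^-1.74 + 10^-1.35)
   = 1 / (1 + 0.018197 + 0.044668) = 1/1.0629 = 0.9409
[HCO3⁻] = α₁ × DIC = 0.9409 × 2.41 = 2.27 mmol/kg

[HCO3⁻] = 2.27 mmol/kg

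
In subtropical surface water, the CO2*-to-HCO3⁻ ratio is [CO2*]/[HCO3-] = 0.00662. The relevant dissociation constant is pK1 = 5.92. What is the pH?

pH = 8.10

From K1 = [H⁺][HCO3-]/[CO2*]:  pH = pK1 − log₁₀([CO2*]/[HCO3-])
log₁₀(0.00662) = -2.179
pH = 5.92 − (-2.179) = 8.10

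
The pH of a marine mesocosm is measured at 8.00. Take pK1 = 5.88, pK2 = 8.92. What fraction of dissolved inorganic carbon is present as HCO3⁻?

α₁ = 0.887

α₁ = 1 / (1 + [H⁺]/K1 + K2/[H⁺]) = 1 / (1 + 10^-2.12 + 10^-0.92)
   = 1 / (1 + 0.0075858 + 0.12023) = 1/1.1278 = 0.8867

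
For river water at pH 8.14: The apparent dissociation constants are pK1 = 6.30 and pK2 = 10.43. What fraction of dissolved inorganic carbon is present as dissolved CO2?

α₀ = 1 / (1 + K1/[H⁺] + K1K2/[H⁺]²) = 1 / (1 + 10^+1.84 + 10^-0.45)
   = 1 / (1 + 69.183 + 0.35481) = 1/70.538 = 0.01418

α₀ = 0.0142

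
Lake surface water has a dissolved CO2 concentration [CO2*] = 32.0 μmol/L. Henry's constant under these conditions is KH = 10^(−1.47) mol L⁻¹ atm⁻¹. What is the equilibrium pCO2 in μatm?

KH = 10^(−1.47) = 3.388×10^-2 mol L⁻¹ atm⁻¹
pCO2 = [CO2*]/KH = 32.0×10^-6 / 3.388×10^-2 = 9.44×10^-4 atm = 944 μatm

pCO2 = 944 μatm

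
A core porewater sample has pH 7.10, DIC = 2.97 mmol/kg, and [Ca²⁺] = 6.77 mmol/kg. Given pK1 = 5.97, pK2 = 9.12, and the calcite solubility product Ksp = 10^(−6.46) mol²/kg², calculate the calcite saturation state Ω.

α₂ = 1 / (1 + [H⁺]/K2 + [H⁺]²/(K1K2)) = 1 / (1 + 10^+2.02 + 10^+0.89)
   = 1 / (1 + 104.71 + 7.7625) = 1/113.48 = 0.008812
[CO3²⁻] = α₂ × DIC = 0.008812 × 2.97 = 0.02617 mmol/kg
Ksp = 10^(−6.46) = 3.467×10^-7
Ω = [Ca²⁺][CO3²⁻]/Ksp = (6.77×10^-3)(2.617×10^-5) / 3.467×10^-7 = 0.511

Ω = 0.511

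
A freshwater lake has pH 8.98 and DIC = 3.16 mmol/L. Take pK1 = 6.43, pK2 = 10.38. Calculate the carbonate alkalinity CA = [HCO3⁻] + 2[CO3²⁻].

CA = 3.27 mmol/L

CA = [HCO3⁻] + 2[CO3²⁻] = (α₁ + 2α₂)·DIC
At pH 8.98: [H⁺]/K1 = 10^-2.55 = 0.0028184, K2/[H⁺] = 10^-1.40 = 0.039811
α₁ = 1/(1 + 0.0028184 + 0.039811) = 1/1.0426 = 0.9591; α₂ = α₁·K2/[H⁺] = 0.03818
α₁ + 2α₂ = 1.0355
CA = 1.0355 × 3.16 = 3.27 mmol/L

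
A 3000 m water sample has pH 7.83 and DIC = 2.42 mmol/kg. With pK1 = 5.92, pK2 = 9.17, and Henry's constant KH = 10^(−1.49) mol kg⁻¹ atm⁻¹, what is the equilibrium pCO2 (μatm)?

pCO2 = 870 μatm

α₀ = 1 / (1 + K1/[H⁺] + K1K2/[H⁺]²) = 1 / (1 + 10^+1.91 + 10^+0.57)
   = 1 / (1 + 81.283 + 3.7154) = 1/85.998 = 0.01163
[CO2*] = α₀ × DIC = 0.01163 × 2.42 = 0.02814 mmol/kg
pCO2 = [CO2*]/KH = 2.814×10^-5 / 3.236×10^-2 = 870 μatm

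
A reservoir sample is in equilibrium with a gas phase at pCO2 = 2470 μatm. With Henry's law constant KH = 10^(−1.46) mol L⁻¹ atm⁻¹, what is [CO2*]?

KH = 10^(−1.46) = 3.467×10^-2 mol L⁻¹ atm⁻¹
[CO2*] = KH · pCO2 = 3.467×10^-2 × 2470×10^-6 atm = 8.56×10^-5 mol/L

[CO2*] = 85.6 μmol/L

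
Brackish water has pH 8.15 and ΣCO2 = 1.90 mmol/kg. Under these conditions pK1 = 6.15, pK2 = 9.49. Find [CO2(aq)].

[CO2*] = 18.0 μmol/kg

α₀ = 1 / (1 + K1/[H⁺] + K1K2/[H⁺]²) = 1 / (1 + 10^+2.00 + 10^+0.66)
   = 1 / (1 + 100.00 + 4.5709) = 1/105.57 = 0.009472
[CO2*] = α₀ × DIC = 0.009472 × 1.90 = 0.0180 mmol/kg = 18.0 μmol/kg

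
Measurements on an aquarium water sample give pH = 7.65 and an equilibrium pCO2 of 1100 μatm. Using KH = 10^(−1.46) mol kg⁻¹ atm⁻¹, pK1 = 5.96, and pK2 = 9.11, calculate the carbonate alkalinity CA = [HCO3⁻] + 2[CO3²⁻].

[CO2*] = KH · pCO2 = 10^(−1.46) × 1100×10^-6 = 3.814×10^-5 mol/kg
α₀ = 1/(1 + K1/[H⁺] + K1K2/[H⁺]²) = 1/(1 + 10^+1.69 + 10^+0.23) = 0.01935
DIC = [CO2*]/α₀ = 3.814×10^-5 / 0.01935 = 1.971 mmol/kg
CA = (α₁ + 2α₂)·DIC = (0.9478 + 2×0.03286) × 1.971 = 2.00 mmol/kg

CA = 2.00 mmol/kg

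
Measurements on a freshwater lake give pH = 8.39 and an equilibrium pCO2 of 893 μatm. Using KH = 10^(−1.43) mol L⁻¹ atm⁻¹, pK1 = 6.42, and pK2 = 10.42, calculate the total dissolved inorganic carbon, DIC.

DIC = 3.16 mmol/L

[CO2*] = KH · pCO2 = 10^(−1.43) × 893×10^-6 = 3.318×10^-5 mol/L
α₀ = 1/(1 + K1/[H⁺] + K1K2/[H⁺]²) = 1/(1 + 10^+1.97 + 10^-0.06) = 0.01050
DIC = [CO2*]/α₀ = 3.318×10^-5 / 0.01050 = 3.16 mmol/L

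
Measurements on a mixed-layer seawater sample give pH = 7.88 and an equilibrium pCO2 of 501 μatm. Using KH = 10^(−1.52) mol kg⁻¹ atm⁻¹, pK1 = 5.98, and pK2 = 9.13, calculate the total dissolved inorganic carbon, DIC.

DIC = 1.28 mmol/kg

[CO2*] = KH · pCO2 = 10^(−1.52) × 501×10^-6 = 1.513×10^-5 mol/kg
α₀ = 1/(1 + K1/[H⁺] + K1K2/[H⁺]²) = 1/(1 + 10^+1.90 + 10^+0.65) = 0.01178
DIC = [CO2*]/α₀ = 1.513×10^-5 / 0.01178 = 1.28 mmol/kg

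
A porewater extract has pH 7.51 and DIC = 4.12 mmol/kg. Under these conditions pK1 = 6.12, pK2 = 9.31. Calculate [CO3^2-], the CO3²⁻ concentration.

[CO3²⁻] = 0.0618 mmol/kg

α₂ = 1 / (1 + [H⁺]/K2 + [H⁺]²/(K1K2)) = 1 / (1 + 10^+1.80 + 10^+0.41)
   = 1 / (1 + 63.096 + 2.5704) = 1/66.666 = 0.01500
[CO3²⁻] = α₂ × DIC = 0.01500 × 4.12 = 0.0618 mmol/kg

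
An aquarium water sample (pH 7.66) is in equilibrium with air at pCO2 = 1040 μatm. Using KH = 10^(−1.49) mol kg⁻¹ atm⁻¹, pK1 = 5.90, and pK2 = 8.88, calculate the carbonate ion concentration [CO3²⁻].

[CO3²⁻] = 0.117 mmol/kg

[CO2*] = KH · pCO2 = 10^(−1.49) × 1040×10^-6 = 3.365×10^-5 mol/kg
α₀ = 1/(1 + K1/[H⁺] + K1K2/[H⁺]²) = 1/(1 + 10^+1.76 + 10^+0.54) = 0.01613
DIC = [CO2*]/α₀ = 3.365×10^-5 / 0.01613 = 2.087 mmol/kg
[CO3²⁻] = α₂·DIC; α₂ = 0.05592, so [CO3²⁻] = 0.05592 × 2.087 = 0.117 mmol/kg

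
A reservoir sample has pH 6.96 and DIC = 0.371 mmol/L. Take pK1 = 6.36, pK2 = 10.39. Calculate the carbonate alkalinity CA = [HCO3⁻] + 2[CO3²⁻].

CA = 0.297 mmol/L

CA = [HCO3⁻] + 2[CO3²⁻] = (α₁ + 2α₂)·DIC
At pH 6.96: [H⁺]/K1 = 10^-0.60 = 0.25119, K2/[H⁺] = 10^-3.43 = 0.00037154
α₁ = 1/(1 + 0.25119 + 0.00037154) = 1/1.2516 = 0.7990; α₂ = α₁·K2/[H⁺] = 0.0002969
α₁ + 2α₂ = 0.7996
CA = 0.7996 × 0.371 = 0.297 mmol/L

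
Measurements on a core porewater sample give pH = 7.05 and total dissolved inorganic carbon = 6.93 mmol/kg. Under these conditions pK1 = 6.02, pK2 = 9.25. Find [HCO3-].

[HCO3⁻] = 6.30 mmol/kg

α₁ = 1 / (1 + [H⁺]/K1 + K2/[H⁺]) = 1 / (1 + 10^-1.03 + 10^-2.20)
   = 1 / (1 + 0.093325 + 0.0063096) = 1/1.0996 = 0.9094
[HCO3⁻] = α₁ × DIC = 0.9094 × 6.93 = 6.30 mmol/kg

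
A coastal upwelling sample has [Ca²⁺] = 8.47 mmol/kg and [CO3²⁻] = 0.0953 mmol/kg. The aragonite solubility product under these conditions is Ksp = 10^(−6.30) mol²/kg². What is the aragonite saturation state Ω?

Ksp = 10^(−6.30) = 5.012×10^-7
Ω = [Ca²⁺][CO3²⁻]/Ksp = (8.47×10^-3)(0.0953×10^-3) / 5.012×10^-7 = 1.61

Ω = 1.61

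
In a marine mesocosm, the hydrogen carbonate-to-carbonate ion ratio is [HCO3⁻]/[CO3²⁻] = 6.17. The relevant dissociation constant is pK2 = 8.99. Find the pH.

pH = 8.20

From K2 = [H⁺][CO3²⁻]/[HCO3⁻]:  pH = pK2 − log₁₀([HCO3⁻]/[CO3²⁻])
log₁₀(6.17) = +0.790
pH = 8.99 − (+0.790) = 8.20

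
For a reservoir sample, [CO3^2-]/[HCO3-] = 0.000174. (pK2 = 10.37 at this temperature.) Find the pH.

pH = 6.61

From K2 = [H⁺][CO3^2-]/[HCO3-]:  pH = pK2 + log₁₀([CO3^2-]/[HCO3-])
log₁₀(0.000174) = -3.759
pH = 10.37 + (-3.759) = 6.61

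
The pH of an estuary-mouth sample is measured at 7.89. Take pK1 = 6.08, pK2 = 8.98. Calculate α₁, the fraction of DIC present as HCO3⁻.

α₁ = 0.912

α₁ = 1 / (1 + [H⁺]/K1 + K2/[H⁺]) = 1 / (1 + 10^-1.81 + 10^-1.09)
   = 1 / (1 + 0.015488 + 0.081283) = 1/1.0968 = 0.9118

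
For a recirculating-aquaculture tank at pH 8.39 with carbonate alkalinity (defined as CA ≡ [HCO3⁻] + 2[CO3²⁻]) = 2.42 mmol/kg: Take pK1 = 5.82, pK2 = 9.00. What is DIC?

DIC = 2.03 mmol/kg

CA = [HCO3⁻] + 2[CO3²⁻] = (α₁ + 2α₂)·DIC
At pH 8.39: [H⁺]/K1 = 10^-2.57 = 0.0026915, K2/[H⁺] = 10^-0.61 = 0.24547
α₁ = 1/(1 + 0.0026915 + 0.24547) = 1/1.2482 = 0.8012; α₂ = α₁·K2/[H⁺] = 0.1967
α₁ + 2α₂ = 1.1945
DIC = CA / (α₁ + 2α₂) = 2.42 / 1.1945 = 2.03 mmol/kg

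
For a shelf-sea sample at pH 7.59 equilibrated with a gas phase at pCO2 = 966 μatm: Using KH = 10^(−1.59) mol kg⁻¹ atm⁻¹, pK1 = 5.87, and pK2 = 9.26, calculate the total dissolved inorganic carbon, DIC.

[CO2*] = KH · pCO2 = 10^(−1.59) × 966×10^-6 = 2.483×10^-5 mol/kg
α₀ = 1/(1 + K1/[H⁺] + K1K2/[H⁺]²) = 1/(1 + 10^+1.72 + 10^+0.05) = 0.01831
DIC = [CO2*]/α₀ = 2.483×10^-5 / 0.01831 = 1.36 mmol/kg

DIC = 1.36 mmol/kg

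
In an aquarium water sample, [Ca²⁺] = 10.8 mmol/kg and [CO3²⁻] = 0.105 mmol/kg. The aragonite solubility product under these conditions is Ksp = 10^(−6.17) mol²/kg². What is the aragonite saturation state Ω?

Ω = 1.68

Ksp = 10^(−6.17) = 6.761×10^-7
Ω = [Ca²⁺][CO3²⁻]/Ksp = (10.8×10^-3)(0.105×10^-3) / 6.761×10^-7 = 1.68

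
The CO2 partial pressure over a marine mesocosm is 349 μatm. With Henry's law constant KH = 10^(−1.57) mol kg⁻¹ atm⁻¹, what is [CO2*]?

KH = 10^(−1.57) = 2.692×10^-2 mol kg⁻¹ atm⁻¹
[CO2*] = KH · pCO2 = 2.692×10^-2 × 349×10^-6 atm = 9.39×10^-6 mol/kg

[CO2*] = 9.39 μmol/kg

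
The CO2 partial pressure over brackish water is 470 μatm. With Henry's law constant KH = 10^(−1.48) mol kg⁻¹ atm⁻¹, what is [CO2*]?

KH = 10^(−1.48) = 3.311×10^-2 mol kg⁻¹ atm⁻¹
[CO2*] = KH · pCO2 = 3.311×10^-2 × 470×10^-6 atm = 1.56×10^-5 mol/kg

[CO2*] = 15.6 μmol/kg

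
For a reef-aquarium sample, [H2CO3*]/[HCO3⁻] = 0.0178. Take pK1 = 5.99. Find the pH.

pH = 7.74

From K1 = [H⁺][HCO3⁻]/[H2CO3*]:  pH = pK1 − log₁₀([H2CO3*]/[HCO3⁻])
log₁₀(0.0178) = -1.750
pH = 5.99 − (-1.750) = 7.74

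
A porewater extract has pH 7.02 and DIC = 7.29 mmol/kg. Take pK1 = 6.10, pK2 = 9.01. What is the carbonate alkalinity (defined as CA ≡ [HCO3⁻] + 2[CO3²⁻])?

CA = 6.58 mmol/kg

CA = [HCO3⁻] + 2[CO3²⁻] = (α₁ + 2α₂)·DIC
At pH 7.02: [H⁺]/K1 = 10^-0.92 = 0.12023, K2/[H⁺] = 10^-1.99 = 0.010233
α₁ = 1/(1 + 0.12023 + 0.010233) = 1/1.1305 = 0.8846; α₂ = α₁·K2/[H⁺] = 0.009052
α₁ + 2α₂ = 0.9027
CA = 0.9027 × 7.29 = 6.58 mmol/kg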